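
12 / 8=3 / 2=1.50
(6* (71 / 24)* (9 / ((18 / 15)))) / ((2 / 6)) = 3195 / 8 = 399.38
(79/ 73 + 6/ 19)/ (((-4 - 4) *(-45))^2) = 1939/ 179755200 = 0.00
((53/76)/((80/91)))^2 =23261329/36966400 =0.63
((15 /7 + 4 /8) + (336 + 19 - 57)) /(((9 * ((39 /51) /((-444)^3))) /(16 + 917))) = -324627940194912 /91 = -3567340002141.89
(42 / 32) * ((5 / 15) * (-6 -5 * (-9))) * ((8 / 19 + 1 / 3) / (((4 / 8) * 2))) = 3913 / 304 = 12.87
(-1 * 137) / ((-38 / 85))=11645 / 38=306.45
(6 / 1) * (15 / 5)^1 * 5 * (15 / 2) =675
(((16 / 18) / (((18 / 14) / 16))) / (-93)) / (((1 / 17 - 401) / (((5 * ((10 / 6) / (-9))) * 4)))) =-47600 / 43322283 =-0.00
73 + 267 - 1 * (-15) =355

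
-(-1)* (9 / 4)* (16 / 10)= 18 / 5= 3.60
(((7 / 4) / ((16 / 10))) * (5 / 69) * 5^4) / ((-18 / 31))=-3390625 / 39744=-85.31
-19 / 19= -1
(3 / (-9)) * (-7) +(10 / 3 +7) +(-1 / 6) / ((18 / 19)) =1349 / 108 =12.49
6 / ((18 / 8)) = 8 / 3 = 2.67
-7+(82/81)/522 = -147946/21141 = -7.00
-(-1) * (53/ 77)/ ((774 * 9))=53/ 536382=0.00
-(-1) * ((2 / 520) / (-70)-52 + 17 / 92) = -21689873 / 418600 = -51.82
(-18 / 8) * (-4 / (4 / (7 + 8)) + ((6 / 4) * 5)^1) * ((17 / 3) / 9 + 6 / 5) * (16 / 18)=247 / 9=27.44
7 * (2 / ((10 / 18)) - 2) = 56 / 5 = 11.20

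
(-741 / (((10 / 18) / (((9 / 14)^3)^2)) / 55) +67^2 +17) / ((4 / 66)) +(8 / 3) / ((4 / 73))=-498532594685 / 45177216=-11035.04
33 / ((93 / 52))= 572 / 31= 18.45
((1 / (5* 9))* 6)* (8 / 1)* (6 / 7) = 32 / 35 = 0.91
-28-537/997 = -28453/997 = -28.54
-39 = -39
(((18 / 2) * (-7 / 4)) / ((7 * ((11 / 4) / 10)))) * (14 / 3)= -420 / 11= -38.18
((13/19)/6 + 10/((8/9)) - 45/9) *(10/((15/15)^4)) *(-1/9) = -7.07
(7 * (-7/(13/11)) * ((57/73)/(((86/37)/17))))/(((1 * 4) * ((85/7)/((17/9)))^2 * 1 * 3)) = -315637861/661073400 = -0.48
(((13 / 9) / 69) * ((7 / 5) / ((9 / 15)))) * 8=728 / 1863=0.39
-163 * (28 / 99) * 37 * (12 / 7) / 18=-162.45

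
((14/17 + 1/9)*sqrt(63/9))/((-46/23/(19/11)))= -247*sqrt(7)/306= -2.14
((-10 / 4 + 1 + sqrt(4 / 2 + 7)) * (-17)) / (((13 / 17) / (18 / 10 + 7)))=-293.45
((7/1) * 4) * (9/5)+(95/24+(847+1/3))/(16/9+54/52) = 4648317/13180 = 352.68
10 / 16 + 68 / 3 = 559 / 24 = 23.29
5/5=1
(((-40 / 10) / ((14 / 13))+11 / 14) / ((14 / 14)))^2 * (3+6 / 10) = 30.88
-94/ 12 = -47/ 6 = -7.83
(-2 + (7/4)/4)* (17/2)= -425/32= -13.28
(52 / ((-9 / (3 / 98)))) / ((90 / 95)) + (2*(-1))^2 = 5045 / 1323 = 3.81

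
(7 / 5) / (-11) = -0.13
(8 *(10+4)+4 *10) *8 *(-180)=-218880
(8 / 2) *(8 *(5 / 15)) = 32 / 3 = 10.67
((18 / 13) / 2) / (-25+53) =9 / 364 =0.02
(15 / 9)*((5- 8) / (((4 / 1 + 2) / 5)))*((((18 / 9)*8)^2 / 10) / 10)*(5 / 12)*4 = -160 / 9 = -17.78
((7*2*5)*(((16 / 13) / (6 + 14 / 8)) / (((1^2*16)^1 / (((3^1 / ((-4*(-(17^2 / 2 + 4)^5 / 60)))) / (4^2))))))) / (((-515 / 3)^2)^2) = 112 / 3594584289933918470475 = 0.00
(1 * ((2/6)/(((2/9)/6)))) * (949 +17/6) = 17133/2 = 8566.50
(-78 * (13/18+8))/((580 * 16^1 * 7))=-2041/194880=-0.01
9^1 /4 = 9 /4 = 2.25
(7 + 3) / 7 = 10 / 7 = 1.43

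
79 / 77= 1.03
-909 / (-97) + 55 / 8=12607 / 776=16.25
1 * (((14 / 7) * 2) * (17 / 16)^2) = 289 / 64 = 4.52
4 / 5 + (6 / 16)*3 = 77 / 40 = 1.92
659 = 659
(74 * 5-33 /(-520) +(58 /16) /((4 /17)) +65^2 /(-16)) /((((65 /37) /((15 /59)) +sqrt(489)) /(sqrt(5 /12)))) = -551266441 * sqrt(15) /1739737600 +3111385167 * sqrt(815) /22616588800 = 2.70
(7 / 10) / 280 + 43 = 17201 / 400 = 43.00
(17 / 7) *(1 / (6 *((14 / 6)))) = 17 / 98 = 0.17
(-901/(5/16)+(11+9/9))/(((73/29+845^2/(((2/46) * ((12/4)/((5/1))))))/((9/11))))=-5620374/65485023835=-0.00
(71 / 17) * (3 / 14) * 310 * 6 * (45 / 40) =891405 / 476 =1872.70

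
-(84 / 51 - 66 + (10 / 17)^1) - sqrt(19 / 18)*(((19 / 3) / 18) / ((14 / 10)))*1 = 1084 / 17 - 95*sqrt(38) / 2268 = 63.51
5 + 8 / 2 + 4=13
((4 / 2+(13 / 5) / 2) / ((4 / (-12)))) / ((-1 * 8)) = 99 / 80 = 1.24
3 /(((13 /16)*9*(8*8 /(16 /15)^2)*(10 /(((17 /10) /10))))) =136 /1096875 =0.00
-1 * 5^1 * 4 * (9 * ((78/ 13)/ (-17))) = 63.53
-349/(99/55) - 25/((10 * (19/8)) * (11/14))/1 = -367225/1881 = -195.23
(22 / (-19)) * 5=-110 / 19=-5.79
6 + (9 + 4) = 19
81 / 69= 27 / 23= 1.17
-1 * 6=-6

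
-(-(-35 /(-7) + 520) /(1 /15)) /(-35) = -225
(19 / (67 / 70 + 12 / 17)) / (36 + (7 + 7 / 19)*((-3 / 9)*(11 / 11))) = 644385 / 1891924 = 0.34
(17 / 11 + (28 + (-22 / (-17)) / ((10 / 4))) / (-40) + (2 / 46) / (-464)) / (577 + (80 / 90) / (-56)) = 2616437187 / 1813559660000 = 0.00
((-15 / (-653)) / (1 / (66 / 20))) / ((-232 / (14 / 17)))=-693 / 2575432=-0.00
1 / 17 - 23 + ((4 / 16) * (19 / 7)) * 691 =212273 / 476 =445.95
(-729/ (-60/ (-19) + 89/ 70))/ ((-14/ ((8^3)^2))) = 18154782720/ 5891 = 3081782.84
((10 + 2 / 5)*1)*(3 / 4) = 39 / 5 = 7.80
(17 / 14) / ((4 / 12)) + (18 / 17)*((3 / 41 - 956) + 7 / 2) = -9804927 / 9758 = -1004.81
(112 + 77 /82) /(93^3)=343 /2442862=0.00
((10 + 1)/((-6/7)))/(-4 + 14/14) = 77/18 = 4.28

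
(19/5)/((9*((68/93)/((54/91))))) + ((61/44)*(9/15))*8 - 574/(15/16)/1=-308996111/510510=-605.27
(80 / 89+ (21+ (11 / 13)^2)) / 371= 340150 / 5580211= 0.06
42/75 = 14/25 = 0.56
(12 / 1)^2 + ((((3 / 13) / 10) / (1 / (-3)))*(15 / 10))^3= 2530924317 / 17576000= 144.00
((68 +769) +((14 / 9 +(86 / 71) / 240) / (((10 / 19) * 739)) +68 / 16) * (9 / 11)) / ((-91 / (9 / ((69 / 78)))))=-1746327301119 / 18584519800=-93.97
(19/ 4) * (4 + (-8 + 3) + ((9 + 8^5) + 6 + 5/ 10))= 1245735/ 8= 155716.88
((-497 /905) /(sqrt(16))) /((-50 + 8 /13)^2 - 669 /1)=-11999 /154678980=-0.00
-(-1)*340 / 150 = 34 / 15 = 2.27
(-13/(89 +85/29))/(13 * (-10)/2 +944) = -377/2343414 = -0.00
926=926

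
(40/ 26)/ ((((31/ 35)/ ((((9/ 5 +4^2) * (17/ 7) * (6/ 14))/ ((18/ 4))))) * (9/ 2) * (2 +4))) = 60520/ 228501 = 0.26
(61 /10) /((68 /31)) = 1891 /680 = 2.78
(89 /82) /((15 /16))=712 /615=1.16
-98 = -98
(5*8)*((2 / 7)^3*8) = 2560 / 343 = 7.46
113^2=12769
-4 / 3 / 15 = -4 / 45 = -0.09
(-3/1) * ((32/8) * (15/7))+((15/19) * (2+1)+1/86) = -266897/11438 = -23.33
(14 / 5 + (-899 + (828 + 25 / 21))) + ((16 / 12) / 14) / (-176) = -206391 / 3080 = -67.01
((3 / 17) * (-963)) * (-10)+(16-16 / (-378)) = 5511754 / 3213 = 1715.45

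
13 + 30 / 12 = 31 / 2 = 15.50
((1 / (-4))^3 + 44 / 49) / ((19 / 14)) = 2767 / 4256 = 0.65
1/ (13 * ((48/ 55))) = 55/ 624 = 0.09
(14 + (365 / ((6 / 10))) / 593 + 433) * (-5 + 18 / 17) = -53401546 / 30243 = -1765.75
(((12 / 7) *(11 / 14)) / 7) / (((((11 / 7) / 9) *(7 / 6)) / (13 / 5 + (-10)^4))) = 16204212 / 1715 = 9448.52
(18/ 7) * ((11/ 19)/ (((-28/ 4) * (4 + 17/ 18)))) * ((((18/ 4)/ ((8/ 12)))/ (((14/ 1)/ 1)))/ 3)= -8019/ 1160026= -0.01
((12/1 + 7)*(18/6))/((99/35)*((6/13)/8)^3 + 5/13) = 280512960/1895473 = 147.99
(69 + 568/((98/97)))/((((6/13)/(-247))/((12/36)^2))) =-99313019/2646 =-37533.26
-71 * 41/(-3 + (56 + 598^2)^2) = -2911/127920675597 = -0.00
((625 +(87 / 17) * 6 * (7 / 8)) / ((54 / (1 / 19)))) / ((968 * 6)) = 2333 / 21326976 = 0.00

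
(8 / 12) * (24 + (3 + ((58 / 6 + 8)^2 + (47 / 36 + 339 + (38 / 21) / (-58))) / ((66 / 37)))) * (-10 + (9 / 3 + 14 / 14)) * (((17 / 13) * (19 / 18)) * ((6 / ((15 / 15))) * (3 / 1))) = -2266087573 / 58058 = -39031.44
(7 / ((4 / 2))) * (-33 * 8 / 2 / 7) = -66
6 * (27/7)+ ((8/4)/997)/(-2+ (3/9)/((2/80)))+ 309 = 332.14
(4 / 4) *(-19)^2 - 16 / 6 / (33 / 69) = 11729 / 33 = 355.42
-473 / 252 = -1.88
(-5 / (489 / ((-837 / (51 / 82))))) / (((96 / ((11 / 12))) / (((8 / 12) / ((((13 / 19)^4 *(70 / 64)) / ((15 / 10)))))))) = 1822017901 / 3323986302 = 0.55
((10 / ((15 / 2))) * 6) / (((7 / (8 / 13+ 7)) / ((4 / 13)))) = 3168 / 1183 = 2.68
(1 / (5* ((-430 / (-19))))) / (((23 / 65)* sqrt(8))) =247* sqrt(2) / 39560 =0.01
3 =3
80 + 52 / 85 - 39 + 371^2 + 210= 11720872 / 85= 137892.61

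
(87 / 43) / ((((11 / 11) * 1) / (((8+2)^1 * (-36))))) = -31320 / 43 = -728.37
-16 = -16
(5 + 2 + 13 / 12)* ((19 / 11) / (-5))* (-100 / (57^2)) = 485 / 5643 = 0.09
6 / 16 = 3 / 8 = 0.38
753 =753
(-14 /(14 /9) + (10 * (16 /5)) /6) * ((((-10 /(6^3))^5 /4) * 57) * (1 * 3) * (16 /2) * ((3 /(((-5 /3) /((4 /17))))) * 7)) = -914375 /1156415616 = -0.00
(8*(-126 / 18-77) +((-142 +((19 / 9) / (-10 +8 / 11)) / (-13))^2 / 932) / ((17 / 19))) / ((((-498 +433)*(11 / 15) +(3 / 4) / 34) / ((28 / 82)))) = 1461823397748149 / 314852016019203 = 4.64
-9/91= -0.10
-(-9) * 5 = 45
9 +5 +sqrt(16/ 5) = 4 * sqrt(5)/ 5 +14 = 15.79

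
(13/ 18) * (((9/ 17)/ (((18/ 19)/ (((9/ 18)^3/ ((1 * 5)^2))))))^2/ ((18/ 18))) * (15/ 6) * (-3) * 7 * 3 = -32851/ 36992000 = -0.00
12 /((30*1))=2 /5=0.40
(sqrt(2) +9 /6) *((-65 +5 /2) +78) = 31 *sqrt(2) /2 +93 /4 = 45.17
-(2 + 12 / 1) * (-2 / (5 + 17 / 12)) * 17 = 816 / 11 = 74.18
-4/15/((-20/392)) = 392/75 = 5.23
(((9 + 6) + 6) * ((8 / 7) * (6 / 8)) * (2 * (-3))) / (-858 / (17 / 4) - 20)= 459 / 943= 0.49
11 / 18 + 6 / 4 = 19 / 9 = 2.11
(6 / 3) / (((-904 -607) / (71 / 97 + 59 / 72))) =-10835 / 5276412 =-0.00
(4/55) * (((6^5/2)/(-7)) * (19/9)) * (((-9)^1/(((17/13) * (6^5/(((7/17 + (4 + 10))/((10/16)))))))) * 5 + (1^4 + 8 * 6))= -66280816/15895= -4169.92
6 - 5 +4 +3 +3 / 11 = 91 / 11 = 8.27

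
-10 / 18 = -5 / 9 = -0.56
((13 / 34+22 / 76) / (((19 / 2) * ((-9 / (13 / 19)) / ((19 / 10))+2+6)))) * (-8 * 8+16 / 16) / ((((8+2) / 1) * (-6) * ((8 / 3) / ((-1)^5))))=-25389 / 981920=-0.03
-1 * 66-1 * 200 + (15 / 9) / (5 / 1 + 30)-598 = -18143 / 21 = -863.95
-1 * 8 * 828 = -6624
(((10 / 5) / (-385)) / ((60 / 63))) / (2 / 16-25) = 0.00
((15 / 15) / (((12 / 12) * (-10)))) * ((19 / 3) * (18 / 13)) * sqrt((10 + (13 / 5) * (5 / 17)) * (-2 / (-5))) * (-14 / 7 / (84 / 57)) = 1083 * sqrt(31110) / 77350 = 2.47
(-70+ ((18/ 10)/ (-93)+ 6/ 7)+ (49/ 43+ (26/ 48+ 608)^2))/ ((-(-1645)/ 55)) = 12379.34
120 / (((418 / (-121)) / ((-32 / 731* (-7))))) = -147840 / 13889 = -10.64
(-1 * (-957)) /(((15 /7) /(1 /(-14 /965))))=-61567 /2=-30783.50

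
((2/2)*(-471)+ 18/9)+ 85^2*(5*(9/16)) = 317621/16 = 19851.31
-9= -9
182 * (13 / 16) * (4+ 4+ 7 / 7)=10647 / 8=1330.88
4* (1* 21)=84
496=496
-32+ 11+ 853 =832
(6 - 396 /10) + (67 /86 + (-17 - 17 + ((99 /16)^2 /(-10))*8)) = -1340899 /13760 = -97.45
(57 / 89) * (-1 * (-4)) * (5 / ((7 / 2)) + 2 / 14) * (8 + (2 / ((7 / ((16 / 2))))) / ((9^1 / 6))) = 38.34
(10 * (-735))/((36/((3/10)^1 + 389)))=-953785/12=-79482.08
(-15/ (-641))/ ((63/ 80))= 400/ 13461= 0.03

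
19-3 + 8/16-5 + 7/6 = 38/3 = 12.67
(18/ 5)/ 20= 9/ 50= 0.18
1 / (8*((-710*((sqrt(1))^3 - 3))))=1 / 11360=0.00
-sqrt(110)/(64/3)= -0.49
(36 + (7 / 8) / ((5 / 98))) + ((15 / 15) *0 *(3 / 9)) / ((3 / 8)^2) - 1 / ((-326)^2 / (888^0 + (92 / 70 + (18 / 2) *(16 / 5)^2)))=247120778 / 4649575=53.15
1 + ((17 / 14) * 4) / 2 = 24 / 7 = 3.43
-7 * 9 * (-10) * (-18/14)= -810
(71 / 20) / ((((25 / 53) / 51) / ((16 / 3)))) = 255884 / 125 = 2047.07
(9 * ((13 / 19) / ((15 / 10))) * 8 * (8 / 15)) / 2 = 832 / 95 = 8.76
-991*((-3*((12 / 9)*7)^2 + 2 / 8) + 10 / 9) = 9274769 / 36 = 257632.47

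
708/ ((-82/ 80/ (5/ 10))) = -14160/ 41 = -345.37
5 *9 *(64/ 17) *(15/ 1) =43200/ 17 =2541.18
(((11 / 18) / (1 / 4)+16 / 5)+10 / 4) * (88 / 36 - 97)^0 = 733 / 90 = 8.14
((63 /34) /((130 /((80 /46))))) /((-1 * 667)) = -126 /3390361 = -0.00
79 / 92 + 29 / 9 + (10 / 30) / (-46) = 3373 / 828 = 4.07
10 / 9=1.11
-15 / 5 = -3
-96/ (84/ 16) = -128/ 7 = -18.29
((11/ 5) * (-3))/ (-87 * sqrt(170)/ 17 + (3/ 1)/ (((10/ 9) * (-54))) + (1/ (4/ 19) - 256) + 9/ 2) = 0.02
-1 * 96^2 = -9216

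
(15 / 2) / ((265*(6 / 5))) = 5 / 212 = 0.02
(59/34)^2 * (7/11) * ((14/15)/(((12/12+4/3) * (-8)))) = -24367/254320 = -0.10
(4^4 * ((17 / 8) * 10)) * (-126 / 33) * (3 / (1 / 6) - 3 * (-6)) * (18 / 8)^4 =-210804930 / 11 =-19164084.55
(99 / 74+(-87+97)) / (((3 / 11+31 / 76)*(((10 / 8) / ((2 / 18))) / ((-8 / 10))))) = -5611232 / 4736925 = -1.18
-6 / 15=-2 / 5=-0.40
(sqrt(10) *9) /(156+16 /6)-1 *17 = -17+27 *sqrt(10) /476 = -16.82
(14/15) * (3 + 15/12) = 119/30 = 3.97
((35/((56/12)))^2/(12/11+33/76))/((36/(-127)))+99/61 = -1598927/12444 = -128.49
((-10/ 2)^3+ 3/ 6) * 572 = -71214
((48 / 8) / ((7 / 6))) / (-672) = -3 / 392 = -0.01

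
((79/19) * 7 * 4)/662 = 0.18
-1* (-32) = 32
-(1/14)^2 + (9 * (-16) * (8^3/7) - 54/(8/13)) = -520396/49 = -10620.33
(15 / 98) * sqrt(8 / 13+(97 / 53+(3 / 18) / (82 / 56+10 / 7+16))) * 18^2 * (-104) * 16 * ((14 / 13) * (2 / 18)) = -23040 * sqrt(5547292647) / 110929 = -15469.56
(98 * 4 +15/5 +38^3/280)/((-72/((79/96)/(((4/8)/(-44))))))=594.39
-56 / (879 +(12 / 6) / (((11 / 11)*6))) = -84 / 1319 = -0.06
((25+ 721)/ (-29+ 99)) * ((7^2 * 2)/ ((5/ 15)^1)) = 15666/ 5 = 3133.20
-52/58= -26/29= -0.90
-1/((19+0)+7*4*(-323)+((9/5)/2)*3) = 10/90223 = 0.00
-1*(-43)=43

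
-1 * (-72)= 72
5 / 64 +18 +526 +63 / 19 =665631 / 1216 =547.39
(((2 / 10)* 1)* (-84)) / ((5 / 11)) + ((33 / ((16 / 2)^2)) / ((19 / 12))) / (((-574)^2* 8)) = -740387921493 / 20032140800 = -36.96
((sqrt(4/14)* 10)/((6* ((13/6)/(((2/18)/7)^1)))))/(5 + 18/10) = 25* sqrt(14)/97461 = 0.00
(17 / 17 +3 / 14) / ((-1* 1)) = -17 / 14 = -1.21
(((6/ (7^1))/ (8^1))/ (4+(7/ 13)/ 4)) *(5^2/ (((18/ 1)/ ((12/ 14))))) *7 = 65/ 301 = 0.22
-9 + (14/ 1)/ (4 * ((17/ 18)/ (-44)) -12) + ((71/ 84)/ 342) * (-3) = -232952887/ 22915368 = -10.17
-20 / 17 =-1.18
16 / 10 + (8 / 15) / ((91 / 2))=440 / 273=1.61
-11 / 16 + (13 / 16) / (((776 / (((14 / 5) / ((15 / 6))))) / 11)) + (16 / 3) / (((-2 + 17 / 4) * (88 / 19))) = -3752453 / 23047200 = -0.16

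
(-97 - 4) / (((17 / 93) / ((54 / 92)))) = -253611 / 782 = -324.31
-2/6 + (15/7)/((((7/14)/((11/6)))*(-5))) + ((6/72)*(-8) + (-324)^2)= 734814/7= 104973.43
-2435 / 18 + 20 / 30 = -2423 / 18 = -134.61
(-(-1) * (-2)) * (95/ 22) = -95/ 11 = -8.64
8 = 8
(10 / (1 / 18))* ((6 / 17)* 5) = 5400 / 17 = 317.65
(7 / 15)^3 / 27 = 343 / 91125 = 0.00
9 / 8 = 1.12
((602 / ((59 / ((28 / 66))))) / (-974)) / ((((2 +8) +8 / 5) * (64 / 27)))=-94815 / 586612928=-0.00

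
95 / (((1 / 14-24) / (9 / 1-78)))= 18354 / 67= 273.94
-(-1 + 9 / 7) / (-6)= 1 / 21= 0.05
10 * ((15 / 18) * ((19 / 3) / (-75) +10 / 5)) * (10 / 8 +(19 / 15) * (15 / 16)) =5603 / 144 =38.91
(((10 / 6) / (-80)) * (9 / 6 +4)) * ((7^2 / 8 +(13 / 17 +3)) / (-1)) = 14795 / 13056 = 1.13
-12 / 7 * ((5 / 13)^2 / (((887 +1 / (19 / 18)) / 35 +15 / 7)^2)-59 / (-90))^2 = -2786768821612975455280249 / 3780418128833369258726400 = -0.74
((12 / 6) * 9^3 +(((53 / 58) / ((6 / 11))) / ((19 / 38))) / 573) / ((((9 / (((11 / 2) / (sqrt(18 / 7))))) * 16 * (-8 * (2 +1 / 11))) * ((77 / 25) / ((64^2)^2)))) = -654961495654400 * sqrt(14) / 216702297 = -11308793.46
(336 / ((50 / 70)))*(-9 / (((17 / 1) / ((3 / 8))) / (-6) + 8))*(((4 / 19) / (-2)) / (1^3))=95256 / 95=1002.69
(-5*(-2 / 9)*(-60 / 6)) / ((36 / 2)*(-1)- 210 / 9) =25 / 93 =0.27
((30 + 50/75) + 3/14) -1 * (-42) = 3061/42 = 72.88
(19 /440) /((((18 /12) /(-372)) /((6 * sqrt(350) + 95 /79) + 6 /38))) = -3534 * sqrt(14) /11-63302 /4345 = -1216.66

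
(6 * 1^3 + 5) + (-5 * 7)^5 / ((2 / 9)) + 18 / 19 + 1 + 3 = -236348421.55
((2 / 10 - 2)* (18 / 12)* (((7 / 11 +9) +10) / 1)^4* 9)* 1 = -264479053824 / 73205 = -3612855.05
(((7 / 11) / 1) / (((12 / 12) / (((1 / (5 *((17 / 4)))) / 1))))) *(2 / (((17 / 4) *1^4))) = 224 / 15895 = 0.01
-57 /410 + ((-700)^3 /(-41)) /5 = 685999943 /410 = 1673170.59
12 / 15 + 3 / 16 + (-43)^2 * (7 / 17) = 1036783 / 1360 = 762.34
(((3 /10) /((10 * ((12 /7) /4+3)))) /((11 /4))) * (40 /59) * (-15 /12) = -7 /2596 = -0.00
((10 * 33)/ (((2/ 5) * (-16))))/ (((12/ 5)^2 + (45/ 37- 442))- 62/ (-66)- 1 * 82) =0.10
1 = 1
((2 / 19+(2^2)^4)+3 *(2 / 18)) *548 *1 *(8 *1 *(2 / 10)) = 224845.36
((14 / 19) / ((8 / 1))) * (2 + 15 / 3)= 49 / 76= 0.64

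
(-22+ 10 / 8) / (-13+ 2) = 83 / 44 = 1.89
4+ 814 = 818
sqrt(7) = 2.65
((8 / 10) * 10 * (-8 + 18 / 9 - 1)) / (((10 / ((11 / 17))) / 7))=-2156 / 85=-25.36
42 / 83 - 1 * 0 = 42 / 83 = 0.51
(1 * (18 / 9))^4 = 16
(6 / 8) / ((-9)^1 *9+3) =-0.01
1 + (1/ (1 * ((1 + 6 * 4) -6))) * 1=20/ 19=1.05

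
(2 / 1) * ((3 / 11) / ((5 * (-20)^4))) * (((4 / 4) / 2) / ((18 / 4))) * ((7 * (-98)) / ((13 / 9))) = -1029 / 28600000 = -0.00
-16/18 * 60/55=-32/33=-0.97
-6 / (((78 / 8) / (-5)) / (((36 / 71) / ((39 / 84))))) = 40320 / 11999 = 3.36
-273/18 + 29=83/6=13.83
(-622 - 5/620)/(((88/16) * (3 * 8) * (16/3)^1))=-77129/87296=-0.88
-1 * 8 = -8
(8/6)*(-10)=-40/3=-13.33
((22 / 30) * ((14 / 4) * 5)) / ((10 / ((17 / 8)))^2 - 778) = -3179 / 187236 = -0.02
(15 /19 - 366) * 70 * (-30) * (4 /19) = 58287600 /361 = 161461.50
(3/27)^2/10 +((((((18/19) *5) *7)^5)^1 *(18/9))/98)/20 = 82027920826099/2005640190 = 40898.62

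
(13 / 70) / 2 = 13 / 140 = 0.09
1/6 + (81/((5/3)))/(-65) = -1133/1950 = -0.58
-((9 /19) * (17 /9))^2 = -289 /361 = -0.80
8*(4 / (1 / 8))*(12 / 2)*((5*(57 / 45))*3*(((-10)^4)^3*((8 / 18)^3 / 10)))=62259200000000000 / 243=256210699588477.37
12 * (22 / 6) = 44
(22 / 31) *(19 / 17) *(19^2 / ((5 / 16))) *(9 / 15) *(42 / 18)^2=118304032 / 39525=2993.14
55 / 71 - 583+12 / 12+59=-37078 / 71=-522.23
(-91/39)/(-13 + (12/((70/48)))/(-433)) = 106085/591909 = 0.18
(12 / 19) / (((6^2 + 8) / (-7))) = -21 / 209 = -0.10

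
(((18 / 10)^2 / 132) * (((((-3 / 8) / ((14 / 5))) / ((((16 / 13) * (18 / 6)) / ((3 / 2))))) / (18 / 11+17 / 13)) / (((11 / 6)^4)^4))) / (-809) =18856530040608 / 547749039057646255999015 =0.00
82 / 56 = 1.46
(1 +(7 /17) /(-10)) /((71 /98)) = 7987 /6035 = 1.32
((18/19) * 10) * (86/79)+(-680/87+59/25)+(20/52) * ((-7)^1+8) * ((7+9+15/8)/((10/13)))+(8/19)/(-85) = 12245030381/887991600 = 13.79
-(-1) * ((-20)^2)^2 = 160000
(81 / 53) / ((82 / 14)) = 567 / 2173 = 0.26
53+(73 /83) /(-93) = 409034 /7719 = 52.99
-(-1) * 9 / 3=3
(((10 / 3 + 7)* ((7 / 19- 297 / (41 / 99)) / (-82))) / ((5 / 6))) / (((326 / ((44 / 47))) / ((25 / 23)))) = 1904041700 / 5627747617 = 0.34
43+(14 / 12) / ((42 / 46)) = 797 / 18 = 44.28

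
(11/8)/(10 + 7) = 11/136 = 0.08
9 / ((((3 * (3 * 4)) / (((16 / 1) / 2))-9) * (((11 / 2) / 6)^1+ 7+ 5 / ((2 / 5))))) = -24 / 245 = -0.10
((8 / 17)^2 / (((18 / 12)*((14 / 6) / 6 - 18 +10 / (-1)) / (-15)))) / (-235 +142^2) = 0.00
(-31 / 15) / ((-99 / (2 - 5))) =-31 / 495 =-0.06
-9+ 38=29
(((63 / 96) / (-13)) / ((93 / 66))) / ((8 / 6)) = -693 / 25792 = -0.03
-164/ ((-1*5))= 164/ 5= 32.80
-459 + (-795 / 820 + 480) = 3285 / 164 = 20.03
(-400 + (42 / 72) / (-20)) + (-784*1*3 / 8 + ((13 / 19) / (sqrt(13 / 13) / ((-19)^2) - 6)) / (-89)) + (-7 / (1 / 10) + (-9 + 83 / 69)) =-164185883609 / 212724240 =-771.82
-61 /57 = -1.07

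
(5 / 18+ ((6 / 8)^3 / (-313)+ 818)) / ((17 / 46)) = 3393084683 / 1532448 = 2214.16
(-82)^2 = 6724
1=1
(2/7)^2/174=2/4263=0.00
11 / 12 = 0.92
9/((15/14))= 42/5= 8.40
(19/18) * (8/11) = 76/99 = 0.77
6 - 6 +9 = 9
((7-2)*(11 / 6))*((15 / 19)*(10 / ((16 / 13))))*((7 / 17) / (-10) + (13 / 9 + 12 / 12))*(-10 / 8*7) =-460084625 / 372096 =-1236.47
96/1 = 96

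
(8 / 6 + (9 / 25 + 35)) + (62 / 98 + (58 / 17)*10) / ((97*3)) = 223088027 / 6060075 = 36.81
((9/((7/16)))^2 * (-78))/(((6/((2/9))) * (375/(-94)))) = 1876992/6125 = 306.45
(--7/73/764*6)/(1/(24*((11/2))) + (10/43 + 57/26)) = 774774/2502559355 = 0.00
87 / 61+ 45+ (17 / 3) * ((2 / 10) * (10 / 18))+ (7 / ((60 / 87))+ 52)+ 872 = 32320921 / 32940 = 981.21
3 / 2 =1.50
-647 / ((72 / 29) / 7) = -1824.18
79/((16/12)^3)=2133/64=33.33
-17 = -17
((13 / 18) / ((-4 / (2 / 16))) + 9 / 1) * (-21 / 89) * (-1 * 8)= 36197 / 2136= 16.95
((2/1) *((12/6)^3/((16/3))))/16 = 0.19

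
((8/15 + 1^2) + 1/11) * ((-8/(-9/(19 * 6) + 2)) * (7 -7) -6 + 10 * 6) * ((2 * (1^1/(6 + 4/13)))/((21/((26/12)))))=45292/15785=2.87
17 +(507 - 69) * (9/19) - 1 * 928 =-13367/19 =-703.53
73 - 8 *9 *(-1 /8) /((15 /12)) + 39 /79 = 31874 /395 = 80.69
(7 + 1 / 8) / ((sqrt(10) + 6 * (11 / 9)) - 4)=171 / 8 - 513 * sqrt(10) / 80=1.10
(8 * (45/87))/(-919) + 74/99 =1960294/2638449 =0.74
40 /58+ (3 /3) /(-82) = 1611 /2378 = 0.68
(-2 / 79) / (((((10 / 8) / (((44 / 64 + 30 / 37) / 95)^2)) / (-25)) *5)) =786769 / 31234008800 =0.00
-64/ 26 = -2.46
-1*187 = -187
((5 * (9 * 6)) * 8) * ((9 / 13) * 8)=155520 / 13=11963.08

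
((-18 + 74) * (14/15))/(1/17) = 13328/15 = 888.53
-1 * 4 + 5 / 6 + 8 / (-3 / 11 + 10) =-1505 / 642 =-2.34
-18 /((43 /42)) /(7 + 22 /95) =-23940 /9847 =-2.43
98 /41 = 2.39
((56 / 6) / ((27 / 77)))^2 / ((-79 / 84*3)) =-130153408 / 518319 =-251.11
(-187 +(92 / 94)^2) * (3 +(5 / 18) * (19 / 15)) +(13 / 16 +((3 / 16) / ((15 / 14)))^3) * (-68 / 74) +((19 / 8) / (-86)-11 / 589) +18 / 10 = -41240954075045433 / 66241654112000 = -622.58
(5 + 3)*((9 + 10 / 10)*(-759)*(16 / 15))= -64768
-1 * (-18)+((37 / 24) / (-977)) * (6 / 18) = 1266155 / 70344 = 18.00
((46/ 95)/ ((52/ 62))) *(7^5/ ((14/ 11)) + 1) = 18832469/ 2470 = 7624.48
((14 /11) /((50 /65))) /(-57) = -91 /3135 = -0.03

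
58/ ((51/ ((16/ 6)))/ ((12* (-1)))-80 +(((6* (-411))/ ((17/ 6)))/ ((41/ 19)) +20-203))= -1293632/ 14897467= -0.09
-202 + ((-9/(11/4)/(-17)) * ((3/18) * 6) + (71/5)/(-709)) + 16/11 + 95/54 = -198.61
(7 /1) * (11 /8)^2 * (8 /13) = 847 /104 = 8.14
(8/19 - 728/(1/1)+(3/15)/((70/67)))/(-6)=4837127/39900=121.23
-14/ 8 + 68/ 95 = -393/ 380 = -1.03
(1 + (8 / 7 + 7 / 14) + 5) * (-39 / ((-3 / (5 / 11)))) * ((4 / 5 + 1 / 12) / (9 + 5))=73723 / 25872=2.85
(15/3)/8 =5/8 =0.62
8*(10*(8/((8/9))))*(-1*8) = -5760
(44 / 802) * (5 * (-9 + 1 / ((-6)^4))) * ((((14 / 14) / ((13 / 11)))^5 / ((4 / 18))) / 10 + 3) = -1014671004809 / 128639657952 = -7.89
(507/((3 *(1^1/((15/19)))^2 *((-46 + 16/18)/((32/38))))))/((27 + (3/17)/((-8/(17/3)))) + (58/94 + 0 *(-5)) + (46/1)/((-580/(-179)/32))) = -1715688000/420381614527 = -0.00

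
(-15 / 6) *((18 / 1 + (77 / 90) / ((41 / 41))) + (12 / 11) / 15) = -18739 / 396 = -47.32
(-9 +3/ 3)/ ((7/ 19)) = -152/ 7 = -21.71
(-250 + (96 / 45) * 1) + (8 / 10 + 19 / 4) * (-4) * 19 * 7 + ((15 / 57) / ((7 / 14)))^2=-17329027 / 5415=-3200.19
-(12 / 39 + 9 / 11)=-161 / 143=-1.13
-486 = -486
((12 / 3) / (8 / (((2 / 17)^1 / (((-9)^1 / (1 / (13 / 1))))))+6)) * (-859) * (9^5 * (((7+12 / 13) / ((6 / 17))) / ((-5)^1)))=-9868459149 / 86125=-114582.98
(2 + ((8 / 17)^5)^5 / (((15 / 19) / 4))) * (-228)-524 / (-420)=-275541692894657184441237414226740821 / 605915878296582249788654849060985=-454.75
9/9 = 1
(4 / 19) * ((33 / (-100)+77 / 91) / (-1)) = -0.11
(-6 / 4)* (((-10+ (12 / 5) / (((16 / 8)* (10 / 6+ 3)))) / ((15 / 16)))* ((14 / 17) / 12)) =1364 / 1275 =1.07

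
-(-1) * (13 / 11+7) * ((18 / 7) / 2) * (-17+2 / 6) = -13500 / 77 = -175.32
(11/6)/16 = 11/96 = 0.11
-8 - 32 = -40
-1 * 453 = -453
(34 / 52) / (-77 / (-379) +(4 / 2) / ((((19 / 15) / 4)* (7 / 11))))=856919 / 13273546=0.06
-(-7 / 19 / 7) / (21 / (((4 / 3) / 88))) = 1 / 26334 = 0.00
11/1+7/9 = 106/9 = 11.78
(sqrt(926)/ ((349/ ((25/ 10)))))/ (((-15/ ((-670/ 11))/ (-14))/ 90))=-140700 * sqrt(926)/ 3839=-1115.27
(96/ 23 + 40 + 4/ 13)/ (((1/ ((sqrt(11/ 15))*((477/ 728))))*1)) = 15105*sqrt(165)/ 7774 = 24.96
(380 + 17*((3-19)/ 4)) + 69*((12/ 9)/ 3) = 1028/ 3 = 342.67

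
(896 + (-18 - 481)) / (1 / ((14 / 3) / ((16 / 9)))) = 8337 / 8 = 1042.12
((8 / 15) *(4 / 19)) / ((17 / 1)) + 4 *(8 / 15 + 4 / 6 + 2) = 62048 / 4845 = 12.81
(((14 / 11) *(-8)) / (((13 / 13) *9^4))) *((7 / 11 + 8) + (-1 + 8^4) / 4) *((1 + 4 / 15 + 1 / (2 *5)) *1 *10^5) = -521479000000 / 2381643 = -218957.67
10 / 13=0.77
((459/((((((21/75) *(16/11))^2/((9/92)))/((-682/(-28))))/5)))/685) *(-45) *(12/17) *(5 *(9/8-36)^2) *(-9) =2963334853696078125/35415425024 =83673564.60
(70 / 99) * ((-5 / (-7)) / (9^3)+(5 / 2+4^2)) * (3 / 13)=944105 / 312741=3.02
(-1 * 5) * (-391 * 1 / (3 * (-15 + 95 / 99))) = -46.41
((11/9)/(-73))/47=-0.00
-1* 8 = -8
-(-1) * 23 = 23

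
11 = 11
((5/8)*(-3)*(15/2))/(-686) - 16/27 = -169541/296352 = -0.57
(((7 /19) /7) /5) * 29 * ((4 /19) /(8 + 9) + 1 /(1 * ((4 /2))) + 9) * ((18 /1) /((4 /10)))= 1603845 /12274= 130.67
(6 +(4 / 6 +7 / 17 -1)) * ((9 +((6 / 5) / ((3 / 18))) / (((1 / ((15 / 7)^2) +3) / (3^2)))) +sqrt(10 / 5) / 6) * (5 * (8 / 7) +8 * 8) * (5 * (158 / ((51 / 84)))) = 239022400 * sqrt(2) / 2601 +840402758400 / 52309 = 16196082.73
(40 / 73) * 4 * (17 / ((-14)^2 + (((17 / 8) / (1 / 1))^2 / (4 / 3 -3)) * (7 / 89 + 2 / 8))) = 0.19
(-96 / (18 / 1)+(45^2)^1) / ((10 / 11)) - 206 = 60469 / 30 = 2015.63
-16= -16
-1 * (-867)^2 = -751689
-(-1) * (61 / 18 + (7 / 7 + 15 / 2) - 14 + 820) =7361 / 9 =817.89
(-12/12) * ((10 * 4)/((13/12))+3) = -519/13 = -39.92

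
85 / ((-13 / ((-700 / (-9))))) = -59500 / 117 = -508.55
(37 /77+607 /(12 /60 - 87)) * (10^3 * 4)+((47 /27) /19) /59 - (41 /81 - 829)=-5466618047117 /216741987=-25221.78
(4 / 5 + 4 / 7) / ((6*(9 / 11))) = 88 / 315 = 0.28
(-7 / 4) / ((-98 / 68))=17 / 14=1.21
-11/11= -1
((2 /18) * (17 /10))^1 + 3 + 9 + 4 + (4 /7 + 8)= 15599 /630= 24.76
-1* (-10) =10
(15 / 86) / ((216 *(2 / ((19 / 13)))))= 95 / 160992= 0.00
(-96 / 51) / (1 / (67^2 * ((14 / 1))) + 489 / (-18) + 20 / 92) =34690992 / 496663789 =0.07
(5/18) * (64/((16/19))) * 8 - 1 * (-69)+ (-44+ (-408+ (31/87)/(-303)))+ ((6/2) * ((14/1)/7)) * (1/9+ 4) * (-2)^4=4759594/26361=180.55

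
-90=-90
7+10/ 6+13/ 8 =247/ 24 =10.29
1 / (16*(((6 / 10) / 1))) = 5 / 48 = 0.10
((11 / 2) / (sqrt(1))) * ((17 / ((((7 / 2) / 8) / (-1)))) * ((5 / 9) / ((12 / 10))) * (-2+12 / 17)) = 24200 / 189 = 128.04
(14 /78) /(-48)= -7 /1872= -0.00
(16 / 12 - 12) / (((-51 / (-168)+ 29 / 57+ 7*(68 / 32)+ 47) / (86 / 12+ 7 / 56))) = -372400 / 300147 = -1.24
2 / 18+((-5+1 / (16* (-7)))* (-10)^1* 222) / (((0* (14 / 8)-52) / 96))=-16813079 / 819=-20528.79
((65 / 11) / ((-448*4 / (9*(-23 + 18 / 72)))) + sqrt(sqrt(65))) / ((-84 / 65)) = -2.72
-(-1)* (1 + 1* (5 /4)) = 9 /4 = 2.25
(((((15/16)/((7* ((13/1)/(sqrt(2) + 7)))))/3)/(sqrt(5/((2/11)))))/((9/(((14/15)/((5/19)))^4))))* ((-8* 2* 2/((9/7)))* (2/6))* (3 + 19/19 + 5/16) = 14393433166* sqrt(110)* (-7 - sqrt(2))/366493359375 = -3.47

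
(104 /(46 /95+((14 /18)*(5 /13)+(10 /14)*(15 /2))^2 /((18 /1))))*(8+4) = 5725830539520 /10376381807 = 551.81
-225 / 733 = -0.31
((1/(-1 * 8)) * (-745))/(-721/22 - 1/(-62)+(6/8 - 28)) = -254045/163698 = -1.55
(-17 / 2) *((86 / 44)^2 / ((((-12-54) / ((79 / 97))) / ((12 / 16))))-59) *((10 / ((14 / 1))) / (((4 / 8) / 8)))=20731507395 / 3614996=5734.86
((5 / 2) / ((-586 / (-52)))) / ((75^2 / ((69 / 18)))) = 299 / 1977750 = 0.00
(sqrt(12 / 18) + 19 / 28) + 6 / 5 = sqrt(6) / 3 + 263 / 140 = 2.70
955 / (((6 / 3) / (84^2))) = 3369240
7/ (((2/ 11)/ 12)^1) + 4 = 466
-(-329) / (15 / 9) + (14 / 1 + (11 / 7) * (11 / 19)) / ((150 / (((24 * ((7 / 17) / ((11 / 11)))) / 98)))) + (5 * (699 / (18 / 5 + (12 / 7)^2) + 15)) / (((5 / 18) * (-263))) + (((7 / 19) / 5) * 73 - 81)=1050687042982 / 9261564725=113.45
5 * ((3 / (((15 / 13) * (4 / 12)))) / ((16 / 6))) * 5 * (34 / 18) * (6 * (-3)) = -9945 / 4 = -2486.25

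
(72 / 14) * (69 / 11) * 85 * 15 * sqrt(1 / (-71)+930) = 3167100 * sqrt(4688059) / 5467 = 1254322.57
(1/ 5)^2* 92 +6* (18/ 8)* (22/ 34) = 10553/ 850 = 12.42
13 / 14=0.93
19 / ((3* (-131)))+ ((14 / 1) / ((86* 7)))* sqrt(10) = -19 / 393+ sqrt(10) / 43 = 0.03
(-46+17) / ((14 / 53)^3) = -4317433 / 2744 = -1573.41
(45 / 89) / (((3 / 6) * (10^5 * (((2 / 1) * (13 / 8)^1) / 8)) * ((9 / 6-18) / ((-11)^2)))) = -132 / 723125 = -0.00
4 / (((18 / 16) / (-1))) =-32 / 9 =-3.56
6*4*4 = 96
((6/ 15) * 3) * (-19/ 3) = -38/ 5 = -7.60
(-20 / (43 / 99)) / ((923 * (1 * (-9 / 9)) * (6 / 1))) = 330 / 39689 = 0.01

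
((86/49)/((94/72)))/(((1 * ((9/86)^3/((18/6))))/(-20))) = -4376065280/62181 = -70376.24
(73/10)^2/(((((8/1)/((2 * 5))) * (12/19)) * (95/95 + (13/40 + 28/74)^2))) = 693063095/9822243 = 70.56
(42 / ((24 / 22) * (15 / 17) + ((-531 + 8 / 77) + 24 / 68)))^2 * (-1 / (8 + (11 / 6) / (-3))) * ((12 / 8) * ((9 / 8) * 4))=-52463361258 / 9130551741979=-0.01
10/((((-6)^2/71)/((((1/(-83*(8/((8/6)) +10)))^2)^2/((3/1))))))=355/167952340353024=0.00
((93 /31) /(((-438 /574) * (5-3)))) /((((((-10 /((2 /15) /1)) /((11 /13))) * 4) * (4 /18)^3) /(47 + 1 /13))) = 23.78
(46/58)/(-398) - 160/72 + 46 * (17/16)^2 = 330451525/6648192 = 49.71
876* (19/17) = 979.06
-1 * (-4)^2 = -16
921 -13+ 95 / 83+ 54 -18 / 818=963.12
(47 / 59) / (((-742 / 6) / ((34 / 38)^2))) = -40749 / 7901929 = -0.01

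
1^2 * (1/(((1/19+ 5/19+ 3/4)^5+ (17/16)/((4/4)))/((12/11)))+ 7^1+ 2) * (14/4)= 4496264749893/135977162486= 33.07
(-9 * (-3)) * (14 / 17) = 378 / 17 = 22.24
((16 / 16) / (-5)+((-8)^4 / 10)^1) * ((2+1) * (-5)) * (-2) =12282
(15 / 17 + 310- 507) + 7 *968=111858 / 17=6579.88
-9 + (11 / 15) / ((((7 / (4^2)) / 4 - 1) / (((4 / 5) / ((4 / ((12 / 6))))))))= -9.33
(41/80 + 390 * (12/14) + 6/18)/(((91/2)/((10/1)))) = 563021/7644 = 73.66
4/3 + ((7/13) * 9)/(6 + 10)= 1021/624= 1.64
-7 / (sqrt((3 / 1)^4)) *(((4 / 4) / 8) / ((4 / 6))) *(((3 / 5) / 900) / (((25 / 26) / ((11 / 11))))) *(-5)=91 / 180000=0.00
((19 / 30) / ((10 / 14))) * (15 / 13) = 133 / 130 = 1.02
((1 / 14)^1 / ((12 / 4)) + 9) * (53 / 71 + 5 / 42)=978199 / 125244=7.81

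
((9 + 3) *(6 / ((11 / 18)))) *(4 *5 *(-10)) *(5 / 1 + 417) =-109382400 / 11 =-9943854.55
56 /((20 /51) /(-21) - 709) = -59976 /759359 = -0.08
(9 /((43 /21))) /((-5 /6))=-1134 /215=-5.27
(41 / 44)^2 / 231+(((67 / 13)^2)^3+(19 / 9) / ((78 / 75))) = 121376477342020099 / 6475878641232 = 18742.86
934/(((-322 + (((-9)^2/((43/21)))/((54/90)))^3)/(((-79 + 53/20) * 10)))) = -56697157263/22759931621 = -2.49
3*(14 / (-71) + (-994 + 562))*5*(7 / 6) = -7563.45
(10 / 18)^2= 25 / 81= 0.31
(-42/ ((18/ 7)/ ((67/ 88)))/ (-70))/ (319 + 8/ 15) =469/ 843568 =0.00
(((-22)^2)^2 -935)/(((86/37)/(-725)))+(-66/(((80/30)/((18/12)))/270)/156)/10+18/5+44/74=-240840009928627/3309280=-72777162.99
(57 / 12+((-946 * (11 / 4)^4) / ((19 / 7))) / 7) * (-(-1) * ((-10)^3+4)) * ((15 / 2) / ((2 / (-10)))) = -129112245675 / 1216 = -106177833.61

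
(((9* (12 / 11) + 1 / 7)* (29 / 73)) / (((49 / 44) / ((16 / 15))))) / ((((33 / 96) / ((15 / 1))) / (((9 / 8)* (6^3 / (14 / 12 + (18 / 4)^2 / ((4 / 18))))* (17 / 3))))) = 1505457487872 / 610075235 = 2467.66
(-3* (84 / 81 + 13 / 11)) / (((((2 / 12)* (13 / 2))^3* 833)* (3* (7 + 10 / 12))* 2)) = -126528 / 946162217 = -0.00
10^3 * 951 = 951000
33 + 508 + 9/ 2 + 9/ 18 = 546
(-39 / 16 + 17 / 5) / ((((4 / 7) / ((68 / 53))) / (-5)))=-9163 / 848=-10.81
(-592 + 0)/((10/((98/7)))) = -4144/5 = -828.80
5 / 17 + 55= 940 / 17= 55.29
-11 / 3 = -3.67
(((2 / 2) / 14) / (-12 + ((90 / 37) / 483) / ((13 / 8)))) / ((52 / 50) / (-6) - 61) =7475 / 76801632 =0.00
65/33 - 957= -31516/33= -955.03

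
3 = 3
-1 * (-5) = 5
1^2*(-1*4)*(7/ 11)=-28/ 11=-2.55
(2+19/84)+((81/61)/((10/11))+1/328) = 3.69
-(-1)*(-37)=-37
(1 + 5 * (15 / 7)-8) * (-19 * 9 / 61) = -4446 / 427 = -10.41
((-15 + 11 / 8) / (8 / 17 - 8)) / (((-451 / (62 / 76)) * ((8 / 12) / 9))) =-1550961 / 35098624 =-0.04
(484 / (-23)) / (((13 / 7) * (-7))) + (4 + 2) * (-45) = -80246 / 299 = -268.38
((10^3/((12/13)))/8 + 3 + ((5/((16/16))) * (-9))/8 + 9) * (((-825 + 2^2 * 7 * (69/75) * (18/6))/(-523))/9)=7068031/313800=22.52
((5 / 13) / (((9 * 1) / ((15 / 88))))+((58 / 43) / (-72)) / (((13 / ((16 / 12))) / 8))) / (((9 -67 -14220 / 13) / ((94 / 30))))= 504827 / 22947954480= 0.00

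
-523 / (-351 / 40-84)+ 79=314089 / 3711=84.64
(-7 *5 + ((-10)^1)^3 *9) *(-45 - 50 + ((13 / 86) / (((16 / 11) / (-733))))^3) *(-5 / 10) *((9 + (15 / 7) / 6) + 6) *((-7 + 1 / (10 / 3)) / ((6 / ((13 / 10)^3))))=102130420132636837855849 / 1357171916800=75252382449.41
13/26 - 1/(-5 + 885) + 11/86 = 23717/37840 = 0.63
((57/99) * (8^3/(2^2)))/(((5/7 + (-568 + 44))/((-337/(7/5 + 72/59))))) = 1692440960/93439467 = 18.11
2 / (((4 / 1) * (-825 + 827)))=1 / 4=0.25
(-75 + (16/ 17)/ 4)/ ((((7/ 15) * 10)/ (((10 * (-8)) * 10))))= 1525200/ 119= 12816.81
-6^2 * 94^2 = -318096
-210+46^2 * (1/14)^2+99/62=-600331/3038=-197.61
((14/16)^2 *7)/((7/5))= 245/64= 3.83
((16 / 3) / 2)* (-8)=-64 / 3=-21.33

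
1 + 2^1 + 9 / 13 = 48 / 13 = 3.69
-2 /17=-0.12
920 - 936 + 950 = 934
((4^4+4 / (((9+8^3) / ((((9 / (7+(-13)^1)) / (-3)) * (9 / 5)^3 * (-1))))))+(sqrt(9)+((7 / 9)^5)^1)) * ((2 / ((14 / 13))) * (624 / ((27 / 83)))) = 223760968251357056 / 242270665875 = 923599.10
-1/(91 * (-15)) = 1/1365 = 0.00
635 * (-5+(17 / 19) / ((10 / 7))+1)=-81407 / 38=-2142.29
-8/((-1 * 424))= 0.02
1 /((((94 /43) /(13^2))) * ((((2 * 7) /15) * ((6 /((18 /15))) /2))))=21801 /658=33.13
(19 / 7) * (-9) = -171 / 7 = -24.43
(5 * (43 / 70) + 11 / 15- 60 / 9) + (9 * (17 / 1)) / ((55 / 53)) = 333967 / 2310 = 144.57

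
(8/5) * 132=1056/5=211.20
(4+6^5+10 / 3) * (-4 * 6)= -186800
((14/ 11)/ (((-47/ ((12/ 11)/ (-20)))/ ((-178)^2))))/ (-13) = -1330728/ 369655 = -3.60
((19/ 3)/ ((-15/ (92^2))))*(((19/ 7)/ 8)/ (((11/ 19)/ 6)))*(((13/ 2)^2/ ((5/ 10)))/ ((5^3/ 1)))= -1226402918/ 144375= -8494.57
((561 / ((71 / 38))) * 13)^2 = 76803253956 / 5041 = 15235717.90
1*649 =649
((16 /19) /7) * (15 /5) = 48 /133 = 0.36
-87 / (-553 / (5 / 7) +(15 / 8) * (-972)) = 870 / 25967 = 0.03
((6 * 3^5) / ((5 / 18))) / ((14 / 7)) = 13122 / 5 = 2624.40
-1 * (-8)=8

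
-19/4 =-4.75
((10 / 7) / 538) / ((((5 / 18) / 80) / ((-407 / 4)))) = -146520 / 1883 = -77.81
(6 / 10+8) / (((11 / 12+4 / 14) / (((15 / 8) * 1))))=2709 / 202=13.41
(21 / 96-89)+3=-2745 / 32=-85.78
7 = 7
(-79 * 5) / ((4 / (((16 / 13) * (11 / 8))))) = -4345 / 26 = -167.12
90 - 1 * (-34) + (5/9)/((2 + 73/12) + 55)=281624/2271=124.01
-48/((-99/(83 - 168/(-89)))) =120880/2937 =41.16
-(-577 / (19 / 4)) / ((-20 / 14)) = -8078 / 95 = -85.03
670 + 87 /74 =49667 /74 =671.18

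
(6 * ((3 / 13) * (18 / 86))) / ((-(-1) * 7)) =162 / 3913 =0.04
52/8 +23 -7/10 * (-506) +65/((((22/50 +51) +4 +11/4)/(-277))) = 4322503/58190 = 74.28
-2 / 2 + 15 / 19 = -4 / 19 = -0.21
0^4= 0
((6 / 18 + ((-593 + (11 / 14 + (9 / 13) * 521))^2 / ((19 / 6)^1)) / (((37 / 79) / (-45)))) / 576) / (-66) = 56807967331069 / 1327870672128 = 42.78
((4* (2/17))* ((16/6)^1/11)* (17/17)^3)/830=32/232815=0.00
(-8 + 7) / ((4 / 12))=-3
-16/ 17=-0.94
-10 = -10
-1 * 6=-6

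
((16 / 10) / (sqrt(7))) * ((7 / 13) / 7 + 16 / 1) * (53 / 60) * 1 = 22154 * sqrt(7) / 6825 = 8.59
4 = 4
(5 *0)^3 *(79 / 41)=0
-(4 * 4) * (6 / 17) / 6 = -16 / 17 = -0.94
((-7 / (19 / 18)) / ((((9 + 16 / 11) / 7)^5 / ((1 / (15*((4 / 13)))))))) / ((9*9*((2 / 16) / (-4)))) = 3941077732592 / 51591311859375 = 0.08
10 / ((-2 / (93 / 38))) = -465 / 38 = -12.24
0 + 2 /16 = 1 /8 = 0.12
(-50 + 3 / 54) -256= -5507 / 18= -305.94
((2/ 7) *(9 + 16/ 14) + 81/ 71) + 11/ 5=108524/ 17395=6.24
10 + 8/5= 58/5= 11.60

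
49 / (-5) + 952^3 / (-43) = -4314009147 / 215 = -20065158.82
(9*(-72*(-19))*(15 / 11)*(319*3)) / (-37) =-16067160 / 37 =-434247.57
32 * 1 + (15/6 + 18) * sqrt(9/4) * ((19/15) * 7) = 6093/20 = 304.65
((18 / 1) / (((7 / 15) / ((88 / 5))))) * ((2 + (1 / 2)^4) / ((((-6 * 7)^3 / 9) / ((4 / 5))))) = -0.14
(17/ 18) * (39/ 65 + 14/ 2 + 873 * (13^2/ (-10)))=-2506837/ 180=-13926.87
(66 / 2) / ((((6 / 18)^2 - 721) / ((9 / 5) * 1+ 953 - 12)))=-43.16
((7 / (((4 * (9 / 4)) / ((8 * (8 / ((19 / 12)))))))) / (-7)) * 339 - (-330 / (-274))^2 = -543466907 / 356611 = -1523.98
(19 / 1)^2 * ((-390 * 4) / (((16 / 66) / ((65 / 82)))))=-1841430.18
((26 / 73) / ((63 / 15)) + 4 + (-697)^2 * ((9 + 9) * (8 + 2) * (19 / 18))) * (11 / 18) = 778258765306 / 13797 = 56407825.27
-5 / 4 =-1.25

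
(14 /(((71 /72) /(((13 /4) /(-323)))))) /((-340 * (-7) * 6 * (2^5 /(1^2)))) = -0.00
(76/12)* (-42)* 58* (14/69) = -3130.32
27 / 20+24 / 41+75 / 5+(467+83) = 464887 / 820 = 566.94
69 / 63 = 23 / 21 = 1.10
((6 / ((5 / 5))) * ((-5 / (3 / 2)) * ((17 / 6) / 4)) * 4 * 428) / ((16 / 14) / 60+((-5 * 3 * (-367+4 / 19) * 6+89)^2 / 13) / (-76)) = 69868517600 / 3194556031213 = 0.02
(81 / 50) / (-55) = -81 / 2750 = -0.03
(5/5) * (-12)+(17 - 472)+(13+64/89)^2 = -2208266/7921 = -278.79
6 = 6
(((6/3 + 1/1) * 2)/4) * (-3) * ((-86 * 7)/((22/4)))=5418/11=492.55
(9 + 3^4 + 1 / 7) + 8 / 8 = 91.14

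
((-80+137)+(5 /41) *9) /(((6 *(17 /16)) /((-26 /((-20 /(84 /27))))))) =1156064 /31365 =36.86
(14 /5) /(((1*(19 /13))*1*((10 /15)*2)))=1.44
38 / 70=19 / 35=0.54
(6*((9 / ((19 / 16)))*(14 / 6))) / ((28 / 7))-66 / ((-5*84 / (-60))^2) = 23442 / 931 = 25.18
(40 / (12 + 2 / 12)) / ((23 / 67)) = 16080 / 1679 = 9.58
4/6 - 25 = -73/3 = -24.33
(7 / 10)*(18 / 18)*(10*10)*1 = 70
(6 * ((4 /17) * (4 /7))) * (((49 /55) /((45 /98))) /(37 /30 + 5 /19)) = 834176 /797555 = 1.05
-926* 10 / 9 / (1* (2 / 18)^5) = -60754860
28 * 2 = 56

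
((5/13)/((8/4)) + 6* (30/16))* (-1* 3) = -1785/52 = -34.33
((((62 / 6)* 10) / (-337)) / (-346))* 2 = 310 / 174903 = 0.00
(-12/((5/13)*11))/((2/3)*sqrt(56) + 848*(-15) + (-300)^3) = 117*sqrt(14)/22574692855637230 + 33862374/322495612223389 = 0.00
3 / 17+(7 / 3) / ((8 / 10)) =631 / 204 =3.09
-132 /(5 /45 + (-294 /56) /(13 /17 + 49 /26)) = 70.57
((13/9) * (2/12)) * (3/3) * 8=52/27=1.93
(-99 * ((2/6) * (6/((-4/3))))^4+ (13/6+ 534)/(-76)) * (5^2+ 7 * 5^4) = -127467175/57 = -2236266.23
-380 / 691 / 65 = -76 / 8983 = -0.01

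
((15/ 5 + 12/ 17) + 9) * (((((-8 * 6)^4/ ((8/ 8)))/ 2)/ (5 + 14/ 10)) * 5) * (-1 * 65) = -29113344000/ 17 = -1712549647.06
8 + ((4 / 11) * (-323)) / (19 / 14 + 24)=13152 / 3905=3.37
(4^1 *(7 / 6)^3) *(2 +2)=686 / 27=25.41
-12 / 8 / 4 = -3 / 8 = -0.38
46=46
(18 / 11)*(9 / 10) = 81 / 55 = 1.47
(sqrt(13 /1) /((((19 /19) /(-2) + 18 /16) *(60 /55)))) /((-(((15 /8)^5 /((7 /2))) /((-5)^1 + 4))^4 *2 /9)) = -1903113116135714717696 *sqrt(13) /554209455013275146484375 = -0.01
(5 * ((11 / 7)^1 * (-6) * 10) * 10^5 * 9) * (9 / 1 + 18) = -11455714285.71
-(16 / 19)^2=-256 / 361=-0.71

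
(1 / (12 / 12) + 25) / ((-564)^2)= 13 / 159048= 0.00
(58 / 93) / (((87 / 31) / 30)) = 20 / 3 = 6.67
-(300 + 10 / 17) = -5110 / 17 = -300.59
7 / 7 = 1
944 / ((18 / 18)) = 944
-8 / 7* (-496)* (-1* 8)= -31744 / 7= -4534.86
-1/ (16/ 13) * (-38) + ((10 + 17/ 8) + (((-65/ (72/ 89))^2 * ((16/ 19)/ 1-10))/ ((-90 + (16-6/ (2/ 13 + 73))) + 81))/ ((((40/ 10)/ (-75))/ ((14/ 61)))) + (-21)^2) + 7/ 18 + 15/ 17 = 54550068905911/ 1464011712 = 37260.68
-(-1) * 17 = 17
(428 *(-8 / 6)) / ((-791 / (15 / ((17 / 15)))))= 128400 / 13447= 9.55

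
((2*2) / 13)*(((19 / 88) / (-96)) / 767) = -19 / 21058752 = -0.00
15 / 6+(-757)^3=-867596181 / 2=-433798090.50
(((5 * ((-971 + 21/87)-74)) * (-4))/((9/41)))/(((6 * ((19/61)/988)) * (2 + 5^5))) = 39403154960/2448441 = 16093.16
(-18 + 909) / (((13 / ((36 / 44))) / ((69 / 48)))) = 16767 / 208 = 80.61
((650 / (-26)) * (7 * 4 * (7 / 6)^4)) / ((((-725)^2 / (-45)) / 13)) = 218491 / 151380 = 1.44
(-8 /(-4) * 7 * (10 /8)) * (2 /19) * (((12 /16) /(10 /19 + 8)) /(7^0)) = 35 /216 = 0.16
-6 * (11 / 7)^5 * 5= -4831530 / 16807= -287.47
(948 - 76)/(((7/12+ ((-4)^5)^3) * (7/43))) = -4128/827470763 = -0.00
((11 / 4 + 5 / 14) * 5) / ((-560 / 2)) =-87 / 1568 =-0.06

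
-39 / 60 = -13 / 20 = -0.65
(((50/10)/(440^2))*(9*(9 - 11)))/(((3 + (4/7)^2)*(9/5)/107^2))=-561001/631136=-0.89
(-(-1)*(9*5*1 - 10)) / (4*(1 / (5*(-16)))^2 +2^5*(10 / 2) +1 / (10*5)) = 56000 / 256033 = 0.22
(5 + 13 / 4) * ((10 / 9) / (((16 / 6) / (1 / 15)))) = 11 / 48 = 0.23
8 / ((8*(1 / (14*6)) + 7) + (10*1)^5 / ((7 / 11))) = 168 / 3300149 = 0.00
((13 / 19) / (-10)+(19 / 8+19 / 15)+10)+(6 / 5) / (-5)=151999 / 11400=13.33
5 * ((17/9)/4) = 85/36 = 2.36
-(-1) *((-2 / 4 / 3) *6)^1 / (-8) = 1 / 8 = 0.12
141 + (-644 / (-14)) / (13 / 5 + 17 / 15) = 4293 / 28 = 153.32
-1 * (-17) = 17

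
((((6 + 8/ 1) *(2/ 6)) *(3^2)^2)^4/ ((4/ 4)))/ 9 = 2268426384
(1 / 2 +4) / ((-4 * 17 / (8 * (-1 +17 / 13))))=-36 / 221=-0.16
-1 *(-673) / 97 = 673 / 97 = 6.94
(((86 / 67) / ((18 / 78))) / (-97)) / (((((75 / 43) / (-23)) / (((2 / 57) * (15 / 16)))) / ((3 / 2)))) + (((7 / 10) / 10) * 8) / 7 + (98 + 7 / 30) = 2428887161 / 24696200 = 98.35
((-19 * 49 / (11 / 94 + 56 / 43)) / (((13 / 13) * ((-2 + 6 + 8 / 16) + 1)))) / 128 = -1881551 / 2019424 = -0.93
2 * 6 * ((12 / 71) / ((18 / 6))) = 48 / 71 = 0.68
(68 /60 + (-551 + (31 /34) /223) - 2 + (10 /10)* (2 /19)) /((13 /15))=-1192275829 /1872754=-636.64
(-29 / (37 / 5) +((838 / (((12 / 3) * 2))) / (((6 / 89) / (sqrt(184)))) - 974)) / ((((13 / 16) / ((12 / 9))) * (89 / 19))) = -14666176 / 42809 +127376 * sqrt(46) / 117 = 7041.22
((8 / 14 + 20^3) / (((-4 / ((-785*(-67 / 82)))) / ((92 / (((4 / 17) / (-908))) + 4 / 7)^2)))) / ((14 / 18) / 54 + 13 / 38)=-5249564692967786076465840 / 11573849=-453571209799590963.77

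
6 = 6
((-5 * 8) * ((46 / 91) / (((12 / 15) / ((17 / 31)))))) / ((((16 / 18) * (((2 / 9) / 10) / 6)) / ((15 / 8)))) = -178149375 / 22568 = -7893.89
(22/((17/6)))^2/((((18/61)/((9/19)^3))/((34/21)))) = 28697328/816221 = 35.16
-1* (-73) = 73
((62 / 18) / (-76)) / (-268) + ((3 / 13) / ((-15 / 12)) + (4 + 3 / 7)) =353989577 / 83406960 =4.24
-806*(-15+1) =11284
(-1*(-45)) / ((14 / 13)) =585 / 14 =41.79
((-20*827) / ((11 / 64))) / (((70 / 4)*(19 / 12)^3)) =-1385.38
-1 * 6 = -6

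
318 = 318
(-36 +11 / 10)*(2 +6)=-1396 / 5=-279.20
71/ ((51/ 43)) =59.86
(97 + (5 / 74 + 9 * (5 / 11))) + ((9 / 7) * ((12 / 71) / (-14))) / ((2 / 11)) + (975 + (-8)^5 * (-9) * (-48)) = -40084779651167 / 2831906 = -14154699.93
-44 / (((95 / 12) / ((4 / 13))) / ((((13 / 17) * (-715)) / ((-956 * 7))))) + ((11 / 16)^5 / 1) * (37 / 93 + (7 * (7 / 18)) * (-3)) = -140482228593949 / 105392891756544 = -1.33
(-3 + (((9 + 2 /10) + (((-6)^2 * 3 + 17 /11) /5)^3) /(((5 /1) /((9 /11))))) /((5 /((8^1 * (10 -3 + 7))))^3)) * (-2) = -1771443878186274 /45753125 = -38717440.14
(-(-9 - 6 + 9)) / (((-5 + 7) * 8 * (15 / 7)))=7 / 40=0.18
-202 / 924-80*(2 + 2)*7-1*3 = -1036367 / 462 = -2243.22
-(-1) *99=99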